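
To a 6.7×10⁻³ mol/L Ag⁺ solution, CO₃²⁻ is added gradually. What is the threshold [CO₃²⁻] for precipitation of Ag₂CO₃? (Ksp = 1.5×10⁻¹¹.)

3.3×10⁻⁷ M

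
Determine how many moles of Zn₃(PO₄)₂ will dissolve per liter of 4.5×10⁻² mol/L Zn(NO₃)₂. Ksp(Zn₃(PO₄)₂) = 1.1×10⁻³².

Zn₃(PO₄)₂(s) ⇌ 3 Zn²⁺(aq) + 2 PO₄³⁻(aq)
Zn²⁺ is already present at 4.5×10⁻² mol/L. If s mol/L of Zn₃(PO₄)₂ dissolves, [PO₄³⁻] = 2s while [Zn²⁺] ≈ 4.5×10⁻² mol/L.
Ksp = [Zn²⁺]^3[PO₄³⁻]^2 = (4.5×10⁻²)^3(2s)^2
(2s)^2 = 1.1×10⁻³² / (4.5×10⁻²)^3 = 1.2×10⁻²⁸
s = 5.5×10⁻¹⁵ mol/L

5.5×10⁻¹⁵ M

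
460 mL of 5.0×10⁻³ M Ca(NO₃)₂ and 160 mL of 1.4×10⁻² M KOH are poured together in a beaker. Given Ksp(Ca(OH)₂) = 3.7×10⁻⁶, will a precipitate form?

After mixing, V = 460 mL + 160 mL = 620 mL.
[Ca²⁺] = (5.0×10⁻³)(460)/620 = 3.7×10⁻³ M
[OH⁻] = (1.4×10⁻²)(160)/620 = 3.6×10⁻³ M
Q = [Ca²⁺][OH⁻]^2 = 4.8×10⁻⁸
Q < Ksp (4.8×10⁻⁸ vs 3.7×10⁻⁶); the solution remains unsaturated and no precipitate forms.

No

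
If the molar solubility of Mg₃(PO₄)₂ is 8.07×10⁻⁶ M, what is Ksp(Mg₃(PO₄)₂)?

Ksp = 3.70×10⁻²⁴

Mg₃(PO₄)₂(s) ⇌ 3 Mg²⁺(aq) + 2 PO₄³⁻(aq)
With molar solubility s: [Mg²⁺] = 3s, [PO₄³⁻] = 2s.
Ksp = [Mg²⁺]^3[PO₄³⁻]^2 = (3s)^3 · (2s)^2 = 108s^5
Ksp = 108 × (8.07×10⁻⁶)^5 = 3.70×10⁻²⁴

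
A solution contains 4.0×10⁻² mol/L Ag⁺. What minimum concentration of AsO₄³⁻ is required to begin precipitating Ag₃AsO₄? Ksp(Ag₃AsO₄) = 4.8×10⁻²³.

7.5×10⁻¹⁹ M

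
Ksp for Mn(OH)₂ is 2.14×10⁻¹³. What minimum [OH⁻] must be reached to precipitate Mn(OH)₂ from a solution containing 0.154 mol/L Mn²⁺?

1.18×10⁻⁶ M

Each salt precipitates once Q = Ksp for that salt.
Mn(OH)₂(s) ⇌ Mn²⁺(aq) + 2 OH⁻(aq)
Ksp = [Mn²⁺][OH⁻]^2 = [OH⁻]^2(0.154)
[OH⁻]^2 = 2.14×10⁻¹³ / (0.154) = 1.39×10⁻¹²
[OH⁻] = 1.18×10⁻⁶ mol/L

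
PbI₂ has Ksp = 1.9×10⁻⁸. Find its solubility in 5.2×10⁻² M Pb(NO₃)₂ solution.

PbI₂(s) ⇌ Pb²⁺(aq) + 2 I⁻(aq)
Pb²⁺ is already present at 5.2×10⁻² M. If s mol/L of PbI₂ dissolves, [I⁻] = 2s while [Pb²⁺] ≈ 5.2×10⁻² M.
Ksp = [Pb²⁺][I⁻]^2 = (5.2×10⁻²)(2s)^2
(2s)^2 = 1.9×10⁻⁸ / (5.2×10⁻²) = 3.7×10⁻⁷
s = 3.0×10⁻⁴ M

3.0×10⁻⁴ M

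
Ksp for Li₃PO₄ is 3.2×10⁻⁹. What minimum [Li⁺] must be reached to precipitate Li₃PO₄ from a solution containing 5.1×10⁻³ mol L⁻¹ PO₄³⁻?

8.6×10⁻³ M

Each salt precipitates once Q = Ksp for that salt.
Li₃PO₄(s) ⇌ 3 Li⁺(aq) + PO₄³⁻(aq)
Ksp = [Li⁺]^3[PO₄³⁻] = [Li⁺]^3(5.1×10⁻³)
[Li⁺]^3 = 3.2×10⁻⁹ / (5.1×10⁻³) = 6.3×10⁻⁷
[Li⁺] = 8.6×10⁻³ mol L⁻¹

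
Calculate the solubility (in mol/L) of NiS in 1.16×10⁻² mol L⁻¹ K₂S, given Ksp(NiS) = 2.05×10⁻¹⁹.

1.77×10⁻¹⁷ M

NiS(s) ⇌ Ni²⁺(aq) + S²⁻(aq)
Let s be the solubility of NiS here. The common ion gives [S²⁻] ≈ 1.16×10⁻² mol L⁻¹, and [Ni²⁺] = s.
Ksp = [Ni²⁺][S²⁻] = s(1.16×10⁻²)
s = 2.05×10⁻¹⁹ / (1.16×10⁻²) = 1.77×10⁻¹⁷
s = 1.77×10⁻¹⁷ mol L⁻¹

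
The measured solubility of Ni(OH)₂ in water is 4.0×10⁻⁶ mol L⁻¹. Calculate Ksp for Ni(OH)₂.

Ksp = 2.6×10⁻¹⁶

Ni(OH)₂(s) ⇌ Ni²⁺(aq) + 2 OH⁻(aq)
If s mol/L of Ni(OH)₂ dissolves, [Ni²⁺] = s and [OH⁻] = 2s.
Ksp = [Ni²⁺][OH⁻]^2 = s · (2s)^2 = 4s^3
Ksp = 4 × (4.0×10⁻⁶)^3 = 2.6×10⁻¹⁶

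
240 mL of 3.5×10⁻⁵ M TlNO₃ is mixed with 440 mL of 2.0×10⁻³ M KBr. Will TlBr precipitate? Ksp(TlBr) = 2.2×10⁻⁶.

No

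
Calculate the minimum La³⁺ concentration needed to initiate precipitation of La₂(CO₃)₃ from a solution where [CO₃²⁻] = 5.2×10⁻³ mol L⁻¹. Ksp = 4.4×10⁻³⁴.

5.6×10⁻¹⁴ M

Precipitation of each salt begins when its ion product equals Ksp.
La₂(CO₃)₃(s) ⇌ 2 La³⁺(aq) + 3 CO₃²⁻(aq)
Ksp = [La³⁺]^2[CO₃²⁻]^3 = [La³⁺]^2(5.2×10⁻³)^3
[La³⁺]^2 = 4.4×10⁻³⁴ / (5.2×10⁻³)^3 = 3.1×10⁻²⁷
[La³⁺] = 5.6×10⁻¹⁴ mol L⁻¹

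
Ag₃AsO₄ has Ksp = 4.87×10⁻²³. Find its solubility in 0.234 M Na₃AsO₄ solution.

Ag₃AsO₄(s) ⇌ 3 Ag⁺(aq) + AsO₄³⁻(aq)
Let s be the solubility of Ag₃AsO₄ here. The common ion gives [AsO₄³⁻] ≈ 0.234 M, and [Ag⁺] = 3s.
Ksp = [Ag⁺]^3[AsO₄³⁻] = (3s)^3(0.234)
(3s)^3 = 4.87×10⁻²³ / (0.234) = 2.08×10⁻²²
s = 1.98×10⁻⁸ M

1.98×10⁻⁸ M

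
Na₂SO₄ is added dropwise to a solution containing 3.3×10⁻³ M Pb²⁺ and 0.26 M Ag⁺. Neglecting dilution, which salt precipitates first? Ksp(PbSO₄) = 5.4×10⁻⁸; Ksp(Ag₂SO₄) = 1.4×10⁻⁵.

PbSO₄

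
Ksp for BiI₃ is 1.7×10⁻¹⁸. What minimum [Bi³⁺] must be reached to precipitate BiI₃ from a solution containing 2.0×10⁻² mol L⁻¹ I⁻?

2.1×10⁻¹³ M

The threshold for precipitation is Q = Ksp.
BiI₃(s) ⇌ Bi³⁺(aq) + 3 I⁻(aq)
Ksp = [Bi³⁺][I⁻]^3 = [Bi³⁺](2.0×10⁻²)^3
[Bi³⁺] = 1.7×10⁻¹⁸ / (2.0×10⁻²)^3 = 2.1×10⁻¹³
[Bi³⁺] = 2.1×10⁻¹³ mol L⁻¹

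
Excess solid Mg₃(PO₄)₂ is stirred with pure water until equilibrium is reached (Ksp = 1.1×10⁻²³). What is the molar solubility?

Mg₃(PO₄)₂(s) ⇌ 3 Mg²⁺(aq) + 2 PO₄³⁻(aq)
For each mole of Mg₃(PO₄)₂ that dissolves per liter, [Mg²⁺] = 3s and [PO₄³⁻] = 2s; let s denote this solubility.
Ksp = [Mg²⁺]^3[PO₄³⁻]^2 = (3s)^3 · (2s)^2 = 108s^5
108s^5 = 1.1×10⁻²³  ⇒  s^5 = 1.0×10⁻²⁵
s = (1.0×10⁻²⁵)^(1/5) = 1.0×10⁻⁵ mol L⁻¹

1.0×10⁻⁵ M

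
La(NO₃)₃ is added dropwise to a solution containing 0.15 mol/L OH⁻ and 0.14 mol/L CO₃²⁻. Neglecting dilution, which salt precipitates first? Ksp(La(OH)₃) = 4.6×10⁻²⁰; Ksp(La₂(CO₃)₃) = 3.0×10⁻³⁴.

La(OH)₃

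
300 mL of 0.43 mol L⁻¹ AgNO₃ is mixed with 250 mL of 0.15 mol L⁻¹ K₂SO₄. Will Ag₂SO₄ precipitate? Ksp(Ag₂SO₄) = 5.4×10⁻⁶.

Yes

After mixing, V = 300 mL + 250 mL = 550 mL.
[Ag⁺] = (0.43)(300)/550 = 0.23 mol L⁻¹
[SO₄²⁻] = (0.15)(250)/550 = 6.8×10⁻² mol L⁻¹
Q = [Ag⁺]^2[SO₄²⁻] = 3.8×10⁻³
Because Q > Ksp (3.8×10⁻³ vs 5.4×10⁻⁶), a precipitate of Ag₂SO₄ forms.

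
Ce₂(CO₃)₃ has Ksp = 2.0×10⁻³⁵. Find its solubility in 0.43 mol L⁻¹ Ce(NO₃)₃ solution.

1.6×10⁻¹² M

Ce₂(CO₃)₃(s) ⇌ 2 Ce³⁺(aq) + 3 CO₃²⁻(aq)
The solution already contains Ce³⁺ at 0.43 mol L⁻¹. Let s be the molar solubility of Ce₂(CO₃)₃.
[Ce³⁺] ≈ 0.43 mol L⁻¹ (common ion dominates); [CO₃²⁻] = 3s.
Ksp = [Ce³⁺]^2[CO₃²⁻]^3 = (0.43)^2(3s)^3
(3s)^3 = 2.0×10⁻³⁵ / (0.43)^2 = 1.1×10⁻³⁴
s = 1.6×10⁻¹² mol L⁻¹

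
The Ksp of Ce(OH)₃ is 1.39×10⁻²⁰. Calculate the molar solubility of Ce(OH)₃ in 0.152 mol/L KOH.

3.96×10⁻¹⁸ M

Ce(OH)₃(s) ⇌ Ce³⁺(aq) + 3 OH⁻(aq)
With OH⁻ already at 0.152 mol/L and s small, take [OH⁻] ≈ 0.152 mol/L and [Ce³⁺] = s.
Ksp = [Ce³⁺][OH⁻]^3 = s(0.152)^3
s = 1.39×10⁻²⁰ / (0.152)^3 = 3.96×10⁻¹⁸
s = 3.96×10⁻¹⁸ mol/L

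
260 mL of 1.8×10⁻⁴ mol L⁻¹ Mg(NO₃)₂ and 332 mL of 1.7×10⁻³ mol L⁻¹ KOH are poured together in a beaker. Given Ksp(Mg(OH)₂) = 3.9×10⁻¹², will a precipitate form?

Yes

The combined volume is 592 mL.
[Mg²⁺] = (1.8×10⁻⁴)(260)/592 = 7.9×10⁻⁵ mol L⁻¹
[OH⁻] = (1.7×10⁻³)(332)/592 = 9.5×10⁻⁴ mol L⁻¹
Q = [Mg²⁺][OH⁻]^2 = 7.2×10⁻¹¹
Since Q (7.2×10⁻¹¹) exceeds Ksp (3.9×10⁻¹²), Mg(OH)₂ will precipitate.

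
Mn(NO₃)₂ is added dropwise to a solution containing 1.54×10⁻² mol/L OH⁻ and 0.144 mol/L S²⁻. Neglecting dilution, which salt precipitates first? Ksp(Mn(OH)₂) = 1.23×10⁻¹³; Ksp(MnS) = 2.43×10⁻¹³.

The threshold for precipitation is Q = Ksp.
For Mn(OH)₂: [Mn²⁺] = (Ksp/[OH⁻]^2) = 5.19×10⁻¹⁰ mol/L
For MnS: [Mn²⁺] = (Ksp/[S²⁻]) = 1.69×10⁻¹² mol/L
The smaller threshold [Mn²⁺] is reached first, so MnS precipitates first.

MnS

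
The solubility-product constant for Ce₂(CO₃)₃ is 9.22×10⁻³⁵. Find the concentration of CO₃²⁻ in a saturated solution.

Ce₂(CO₃)₃(s) ⇌ 2 Ce³⁺(aq) + 3 CO₃²⁻(aq)
For each mole of Ce₂(CO₃)₃ that dissolves per liter, [Ce³⁺] = 2s and [CO₃²⁻] = 3s; let s denote this solubility.
Ksp = [Ce³⁺]^2[CO₃²⁻]^3 = (2s)^2 · (3s)^3 = 108s^5 = 9.22×10⁻³⁵
s = 6.11×10⁻⁸ mol L⁻¹
[CO₃²⁻] = 3s = 1.83×10⁻⁷ mol L⁻¹

1.83×10⁻⁷ M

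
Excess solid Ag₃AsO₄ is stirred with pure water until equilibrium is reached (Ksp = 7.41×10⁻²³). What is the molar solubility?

1.29×10⁻⁶ M

Ag₃AsO₄(s) ⇌ 3 Ag⁺(aq) + AsO₄³⁻(aq)
Let s be the molar solubility. Then [Ag⁺] = 3s and [AsO₄³⁻] = s.
Ksp = [Ag⁺]^3[AsO₄³⁻] = (3s)^3 · s = 27s^4
27s^4 = 7.41×10⁻²³  ⇒  s^4 = 2.74×10⁻²⁴
s = (2.74×10⁻²⁴)^(1/4) = 1.29×10⁻⁶ mol L⁻¹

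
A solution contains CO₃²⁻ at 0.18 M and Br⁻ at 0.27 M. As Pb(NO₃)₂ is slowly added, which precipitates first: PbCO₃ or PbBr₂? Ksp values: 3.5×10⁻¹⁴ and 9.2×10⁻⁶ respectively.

PbCO₃

Each salt precipitates once Q = Ksp for that salt.
For PbCO₃: [Pb²⁺] = (Ksp/[CO₃²⁻]) = 1.9×10⁻¹³ M
For PbBr₂: [Pb²⁺] = (Ksp/[Br⁻]^2) = 1.3×10⁻⁴ M
PbCO₃ requires the lower [Pb²⁺], so it precipitates first.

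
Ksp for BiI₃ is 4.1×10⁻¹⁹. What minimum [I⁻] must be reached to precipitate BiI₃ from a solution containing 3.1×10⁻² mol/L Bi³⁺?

Precipitation begins when Q = Ksp.
BiI₃(s) ⇌ Bi³⁺(aq) + 3 I⁻(aq)
Ksp = [Bi³⁺][I⁻]^3 = [I⁻]^3(3.1×10⁻²)
[I⁻]^3 = 4.1×10⁻¹⁹ / (3.1×10⁻²) = 1.3×10⁻¹⁷
[I⁻] = 2.4×10⁻⁶ mol/L

2.4×10⁻⁶ M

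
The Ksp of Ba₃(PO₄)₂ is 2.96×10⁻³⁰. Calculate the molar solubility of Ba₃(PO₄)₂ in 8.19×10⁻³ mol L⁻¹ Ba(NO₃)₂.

1.16×10⁻¹² M

Ba₃(PO₄)₂(s) ⇌ 3 Ba²⁺(aq) + 2 PO₄³⁻(aq)
Ba²⁺ is already present at 8.19×10⁻³ mol L⁻¹. If s mol/L of Ba₃(PO₄)₂ dissolves, [PO₄³⁻] = 2s while [Ba²⁺] ≈ 8.19×10⁻³ mol L⁻¹.
Ksp = [Ba²⁺]^3[PO₄³⁻]^2 = (8.19×10⁻³)^3(2s)^2
(2s)^2 = 2.96×10⁻³⁰ / (8.19×10⁻³)^3 = 5.39×10⁻²⁴
s = 1.16×10⁻¹² mol L⁻¹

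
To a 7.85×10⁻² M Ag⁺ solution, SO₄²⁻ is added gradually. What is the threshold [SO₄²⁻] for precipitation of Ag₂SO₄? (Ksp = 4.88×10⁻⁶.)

Each salt precipitates once Q = Ksp for that salt.
Ag₂SO₄(s) ⇌ 2 Ag⁺(aq) + SO₄²⁻(aq)
Ksp = [Ag⁺]^2[SO₄²⁻] = [SO₄²⁻](7.85×10⁻²)^2
[SO₄²⁻] = 4.88×10⁻⁶ / (7.85×10⁻²)^2 = 7.92×10⁻⁴
[SO₄²⁻] = 7.92×10⁻⁴ M

7.92×10⁻⁴ M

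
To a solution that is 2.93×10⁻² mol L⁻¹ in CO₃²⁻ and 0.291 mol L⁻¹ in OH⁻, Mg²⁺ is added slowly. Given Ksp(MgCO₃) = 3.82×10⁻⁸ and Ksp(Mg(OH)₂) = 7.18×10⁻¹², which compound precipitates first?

Precipitation of each salt begins when its ion product equals Ksp.
For MgCO₃: [Mg²⁺] = (Ksp/[CO₃²⁻]) = 1.30×10⁻⁶ mol L⁻¹
For Mg(OH)₂: [Mg²⁺] = (Ksp/[OH⁻]^2) = 8.48×10⁻¹¹ mol L⁻¹
Mg(OH)₂ requires the lower [Mg²⁺], so it precipitates first.

Mg(OH)₂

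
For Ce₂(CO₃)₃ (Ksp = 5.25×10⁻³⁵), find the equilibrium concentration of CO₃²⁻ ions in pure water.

1.64×10⁻⁷ M

Ce₂(CO₃)₃(s) ⇌ 2 Ce³⁺(aq) + 3 CO₃²⁻(aq)
Let s be the molar solubility. Then [Ce³⁺] = 2s and [CO₃²⁻] = 3s.
Ksp = [Ce³⁺]^2[CO₃²⁻]^3 = (2s)^2 · (3s)^3 = 108s^5 = 5.25×10⁻³⁵
s = 5.46×10⁻⁸ mol/L
[CO₃²⁻] = 3s = 1.64×10⁻⁷ mol/L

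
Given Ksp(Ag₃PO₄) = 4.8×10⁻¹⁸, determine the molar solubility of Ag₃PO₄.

Ag₃PO₄(s) ⇌ 3 Ag⁺(aq) + PO₄³⁻(aq)
With molar solubility s: [Ag⁺] = 3s, [PO₄³⁻] = s.
Ksp = [Ag⁺]^3[PO₄³⁻] = (3s)^3 · s = 27s^4
27s^4 = 4.8×10⁻¹⁸  ⇒  s^4 = 1.8×10⁻¹⁹
s = (1.8×10⁻¹⁹)^(1/4) = 2.1×10⁻⁵ mol L⁻¹

2.1×10⁻⁵ M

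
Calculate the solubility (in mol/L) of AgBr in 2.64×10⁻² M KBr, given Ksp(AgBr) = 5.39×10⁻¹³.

2.04×10⁻¹¹ M

AgBr(s) ⇌ Ag⁺(aq) + Br⁻(aq)
The solution already contains Br⁻ at 2.64×10⁻² M. Let s be the molar solubility of AgBr.
[Br⁻] ≈ 2.64×10⁻² M (common ion dominates); [Ag⁺] = s.
Ksp = [Ag⁺][Br⁻] = s(2.64×10⁻²)
s = 5.39×10⁻¹³ / (2.64×10⁻²) = 2.04×10⁻¹¹
s = 2.04×10⁻¹¹ M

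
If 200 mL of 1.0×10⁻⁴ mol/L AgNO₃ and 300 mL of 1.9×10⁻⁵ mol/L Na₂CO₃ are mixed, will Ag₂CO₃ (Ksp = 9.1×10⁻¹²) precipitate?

No

After mixing, V = 200 mL + 300 mL = 500 mL.
[Ag⁺] = (1.0×10⁻⁴)(200)/500 = 4.0×10⁻⁵ mol/L
[CO₃²⁻] = (1.9×10⁻⁵)(300)/500 = 1.1×10⁻⁵ mol/L
Q = [Ag⁺]^2[CO₃²⁻] = 1.8×10⁻¹⁴
Q = 1.8×10⁻¹⁴ < Ksp = 9.1×10⁻¹², so the solution is unsaturated and no precipitate forms.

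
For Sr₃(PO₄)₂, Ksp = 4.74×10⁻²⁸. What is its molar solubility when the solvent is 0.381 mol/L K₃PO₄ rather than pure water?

Sr₃(PO₄)₂(s) ⇌ 3 Sr²⁺(aq) + 2 PO₄³⁻(aq)
The solution already contains PO₄³⁻ at 0.381 mol/L. Let s be the molar solubility of Sr₃(PO₄)₂.
[PO₄³⁻] ≈ 0.381 mol/L (common ion dominates); [Sr²⁺] = 3s.
Ksp = [Sr²⁺]^3[PO₄³⁻]^2 = (3s)^3(0.381)^2
(3s)^3 = 4.74×10⁻²⁸ / (0.381)^2 = 3.27×10⁻²⁷
s = 4.95×10⁻¹⁰ mol/L

4.95×10⁻¹⁰ M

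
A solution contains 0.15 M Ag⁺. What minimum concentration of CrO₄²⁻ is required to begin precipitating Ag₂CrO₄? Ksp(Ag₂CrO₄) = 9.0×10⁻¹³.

Precipitation of each salt begins when its ion product equals Ksp.
Ag₂CrO₄(s) ⇌ 2 Ag⁺(aq) + CrO₄²⁻(aq)
Ksp = [Ag⁺]^2[CrO₄²⁻] = [CrO₄²⁻](0.15)^2
[CrO₄²⁻] = 9.0×10⁻¹³ / (0.15)^2 = 4.0×10⁻¹¹
[CrO₄²⁻] = 4.0×10⁻¹¹ M

4.0×10⁻¹¹ M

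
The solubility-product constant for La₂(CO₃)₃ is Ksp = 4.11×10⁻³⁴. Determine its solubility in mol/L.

La₂(CO₃)₃(s) ⇌ 2 La³⁺(aq) + 3 CO₃²⁻(aq)
Let s be the molar solubility. Then [La³⁺] = 2s and [CO₃²⁻] = 3s.
Ksp = [La³⁺]^2[CO₃²⁻]^3 = (2s)^2 · (3s)^3 = 108s^5
108s^5 = 4.11×10⁻³⁴  ⇒  s^5 = 3.81×10⁻³⁶
s = (3.81×10⁻³⁶)^(1/5) = 8.24×10⁻⁸ mol L⁻¹

8.24×10⁻⁸ M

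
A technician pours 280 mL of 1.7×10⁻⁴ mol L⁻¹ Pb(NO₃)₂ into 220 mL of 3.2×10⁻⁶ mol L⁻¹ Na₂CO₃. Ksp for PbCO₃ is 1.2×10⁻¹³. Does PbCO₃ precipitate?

After mixing, V = 280 mL + 220 mL = 500 mL.
[Pb²⁺] = (1.7×10⁻⁴)(280)/500 = 9.5×10⁻⁵ mol L⁻¹
[CO₃²⁻] = (3.2×10⁻⁶)(220)/500 = 1.4×10⁻⁶ mol L⁻¹
Q = [Pb²⁺][CO₃²⁻] = 1.3×10⁻¹⁰
Because Q > Ksp (1.3×10⁻¹⁰ vs 1.2×10⁻¹³), a precipitate of PbCO₃ forms.

Yes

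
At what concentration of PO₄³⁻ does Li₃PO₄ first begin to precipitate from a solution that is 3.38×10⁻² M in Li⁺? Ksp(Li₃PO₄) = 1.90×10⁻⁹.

4.92×10⁻⁵ M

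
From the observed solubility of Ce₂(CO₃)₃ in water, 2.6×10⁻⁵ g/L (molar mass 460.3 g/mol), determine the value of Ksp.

Ksp = 6.2×10⁻³⁵

Molar solubility s = (2.6×10⁻⁵ g/L) / (460.3 g/mol) = 5.648×10⁻⁸ mol/L
Ce₂(CO₃)₃(s) ⇌ 2 Ce³⁺(aq) + 3 CO₃²⁻(aq)
Call the molar solubility s, so that [Ce³⁺] = 2s and [CO₃²⁻] = 3s.
Ksp = [Ce³⁺]^2[CO₃²⁻]^3 = (2s)^2 · (3s)^3 = 108s^5
Ksp = 108 × (5.648×10⁻⁸)^5 = 6.2×10⁻³⁵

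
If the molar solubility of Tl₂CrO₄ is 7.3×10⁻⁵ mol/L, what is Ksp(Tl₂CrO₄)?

Ksp = 1.6×10⁻¹²

Tl₂CrO₄(s) ⇌ 2 Tl⁺(aq) + CrO₄²⁻(aq)
Let s be the molar solubility. Then [Tl⁺] = 2s and [CrO₄²⁻] = s.
Ksp = [Tl⁺]^2[CrO₄²⁻] = (2s)^2 · s = 4s^3
Ksp = 4 × (7.3×10⁻⁵)^3 = 1.6×10⁻¹²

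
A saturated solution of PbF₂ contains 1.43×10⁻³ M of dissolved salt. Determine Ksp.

PbF₂(s) ⇌ Pb²⁺(aq) + 2 F⁻(aq)
If s mol/L of PbF₂ dissolves, [Pb²⁺] = s and [F⁻] = 2s.
Ksp = [Pb²⁺][F⁻]^2 = s · (2s)^2 = 4s^3
Ksp = 4 × (1.43×10⁻³)^3 = 1.17×10⁻⁸

Ksp = 1.17×10⁻⁸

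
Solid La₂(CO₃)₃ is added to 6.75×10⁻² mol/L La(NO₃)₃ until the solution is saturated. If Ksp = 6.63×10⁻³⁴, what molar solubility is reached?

La₂(CO₃)₃(s) ⇌ 2 La³⁺(aq) + 3 CO₃²⁻(aq)
Let s be the solubility of La₂(CO₃)₃ here. The common ion gives [La³⁺] ≈ 6.75×10⁻² mol/L, and [CO₃²⁻] = 3s.
Ksp = [La³⁺]^2[CO₃²⁻]^3 = (6.75×10⁻²)^2(3s)^3
(3s)^3 = 6.63×10⁻³⁴ / (6.75×10⁻²)^2 = 1.46×10⁻³¹
s = 1.75×10⁻¹¹ mol/L

1.75×10⁻¹¹ M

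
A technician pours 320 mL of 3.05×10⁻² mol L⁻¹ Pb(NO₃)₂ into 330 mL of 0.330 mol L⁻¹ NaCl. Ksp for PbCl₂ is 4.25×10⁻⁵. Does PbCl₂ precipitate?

Yes

Total volume after mixing = 320 + 330 = 650 mL.
[Pb²⁺] = (3.05×10⁻²)(320)/650 = 1.50×10⁻² mol L⁻¹
[Cl⁻] = (0.330)(330)/650 = 0.168 mol L⁻¹
Q = [Pb²⁺][Cl⁻]^2 = 4.21×10⁻⁴
Because Q > Ksp (4.21×10⁻⁴ vs 4.25×10⁻⁵), a precipitate of PbCl₂ forms.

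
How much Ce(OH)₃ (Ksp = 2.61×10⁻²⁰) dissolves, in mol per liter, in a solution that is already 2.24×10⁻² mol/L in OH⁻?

2.32×10⁻¹⁵ M

Ce(OH)₃(s) ⇌ Ce³⁺(aq) + 3 OH⁻(aq)
OH⁻ is already present at 2.24×10⁻² mol/L. If s mol/L of Ce(OH)₃ dissolves, [Ce³⁺] = s while [OH⁻] ≈ 2.24×10⁻² mol/L.
Ksp = [Ce³⁺][OH⁻]^3 = s(2.24×10⁻²)^3
s = 2.61×10⁻²⁰ / (2.24×10⁻²)^3 = 2.32×10⁻¹⁵
s = 2.32×10⁻¹⁵ mol/L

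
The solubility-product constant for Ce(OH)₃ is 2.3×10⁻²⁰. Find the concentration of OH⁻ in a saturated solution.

1.6×10⁻⁵ M

Ce(OH)₃(s) ⇌ Ce³⁺(aq) + 3 OH⁻(aq)
With molar solubility s: [Ce³⁺] = s, [OH⁻] = 3s.
Ksp = [Ce³⁺][OH⁻]^3 = s · (3s)^3 = 27s^4 = 2.3×10⁻²⁰
s = 5.4×10⁻⁶ mol L⁻¹
[OH⁻] = 3s = 1.6×10⁻⁵ mol L⁻¹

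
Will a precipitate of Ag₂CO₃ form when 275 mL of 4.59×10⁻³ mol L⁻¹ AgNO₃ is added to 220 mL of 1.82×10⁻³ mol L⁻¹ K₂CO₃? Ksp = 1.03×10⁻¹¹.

Yes

After mixing, V = 275 mL + 220 mL = 495 mL.
[Ag⁺] = (4.59×10⁻³)(275)/495 = 2.55×10⁻³ mol L⁻¹
[CO₃²⁻] = (1.82×10⁻³)(220)/495 = 8.09×10⁻⁴ mol L⁻¹
Q = [Ag⁺]^2[CO₃²⁻] = 5.26×10⁻⁹
Because Q > Ksp (5.26×10⁻⁹ vs 1.03×10⁻¹¹), a precipitate of Ag₂CO₃ forms.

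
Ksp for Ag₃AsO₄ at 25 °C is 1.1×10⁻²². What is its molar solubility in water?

Ag₃AsO₄(s) ⇌ 3 Ag⁺(aq) + AsO₄³⁻(aq)
For each mole of Ag₃AsO₄ that dissolves per liter, [Ag⁺] = 3s and [AsO₄³⁻] = s; let s denote this solubility.
Ksp = [Ag⁺]^3[AsO₄³⁻] = (3s)^3 · s = 27s^4
27s^4 = 1.1×10⁻²²  ⇒  s^4 = 4.1×10⁻²⁴
s = (4.1×10⁻²⁴)^(1/4) = 1.4×10⁻⁶ mol L⁻¹

1.4×10⁻⁶ M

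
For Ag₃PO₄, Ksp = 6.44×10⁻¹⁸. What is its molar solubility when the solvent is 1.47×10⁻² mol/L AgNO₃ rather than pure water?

Ag₃PO₄(s) ⇌ 3 Ag⁺(aq) + PO₄³⁻(aq)
Let s be the solubility of Ag₃PO₄ here. The common ion gives [Ag⁺] ≈ 1.47×10⁻² mol/L, and [PO₄³⁻] = s.
Ksp = [Ag⁺]^3[PO₄³⁻] = (1.47×10⁻²)^3s
s = 6.44×10⁻¹⁸ / (1.47×10⁻²)^3 = 2.03×10⁻¹²
s = 2.03×10⁻¹² mol/L

2.03×10⁻¹² M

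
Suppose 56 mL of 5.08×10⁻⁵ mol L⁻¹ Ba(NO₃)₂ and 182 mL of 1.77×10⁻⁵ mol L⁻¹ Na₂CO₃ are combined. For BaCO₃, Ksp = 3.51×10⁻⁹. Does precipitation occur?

After mixing, V = 56 mL + 182 mL = 238 mL.
[Ba²⁺] = (5.08×10⁻⁵)(56)/238 = 1.20×10⁻⁵ mol L⁻¹
[CO₃²⁻] = (1.77×10⁻⁵)(182)/238 = 1.35×10⁻⁵ mol L⁻¹
Q = [Ba²⁺][CO₃²⁻] = 1.62×10⁻¹⁰
Q = 1.62×10⁻¹⁰ < Ksp = 3.51×10⁻⁹, so the solution is unsaturated and no precipitate forms.

No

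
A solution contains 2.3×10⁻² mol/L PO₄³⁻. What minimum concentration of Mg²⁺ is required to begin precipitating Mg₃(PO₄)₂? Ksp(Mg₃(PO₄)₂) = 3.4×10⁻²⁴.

1.9×10⁻⁷ M

The threshold for precipitation is Q = Ksp.
Mg₃(PO₄)₂(s) ⇌ 3 Mg²⁺(aq) + 2 PO₄³⁻(aq)
Ksp = [Mg²⁺]^3[PO₄³⁻]^2 = [Mg²⁺]^3(2.3×10⁻²)^2
[Mg²⁺]^3 = 3.4×10⁻²⁴ / (2.3×10⁻²)^2 = 6.4×10⁻²¹
[Mg²⁺] = 1.9×10⁻⁷ mol/L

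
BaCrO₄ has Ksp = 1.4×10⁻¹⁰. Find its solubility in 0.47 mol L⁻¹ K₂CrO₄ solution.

BaCrO₄(s) ⇌ Ba²⁺(aq) + CrO₄²⁻(aq)
CrO₄²⁻ is already present at 0.47 mol L⁻¹. If s mol/L of BaCrO₄ dissolves, [Ba²⁺] = s while [CrO₄²⁻] ≈ 0.47 mol L⁻¹.
Ksp = [Ba²⁺][CrO₄²⁻] = s(0.47)
s = 1.4×10⁻¹⁰ / (0.47) = 3.0×10⁻¹⁰
s = 3.0×10⁻¹⁰ mol L⁻¹

3.0×10⁻¹⁰ M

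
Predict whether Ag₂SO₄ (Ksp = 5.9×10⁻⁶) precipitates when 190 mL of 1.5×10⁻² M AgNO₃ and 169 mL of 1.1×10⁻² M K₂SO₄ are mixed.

No

The combined volume is 359 mL.
[Ag⁺] = (1.5×10⁻²)(190)/359 = 7.9×10⁻³ M
[SO₄²⁻] = (1.1×10⁻²)(169)/359 = 5.2×10⁻³ M
Q = [Ag⁺]^2[SO₄²⁻] = 3.3×10⁻⁷
Since Q (3.3×10⁻⁷) is less than Ksp (5.9×10⁻⁶), no Ag₂SO₄ precipitates.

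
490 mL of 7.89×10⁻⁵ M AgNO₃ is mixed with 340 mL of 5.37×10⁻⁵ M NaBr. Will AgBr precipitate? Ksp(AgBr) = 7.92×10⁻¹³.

Yes

The combined volume is 830 mL.
[Ag⁺] = (7.89×10⁻⁵)(490)/830 = 4.66×10⁻⁵ M
[Br⁻] = (5.37×10⁻⁵)(340)/830 = 2.20×10⁻⁵ M
Q = [Ag⁺][Br⁻] = 1.02×10⁻⁹
Because Q > Ksp (1.02×10⁻⁹ vs 7.92×10⁻¹³), a precipitate of AgBr forms.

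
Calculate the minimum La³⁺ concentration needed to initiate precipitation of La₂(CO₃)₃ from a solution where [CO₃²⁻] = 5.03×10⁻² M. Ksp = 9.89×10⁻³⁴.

2.79×10⁻¹⁵ M

Precipitation of each salt begins when its ion product equals Ksp.
La₂(CO₃)₃(s) ⇌ 2 La³⁺(aq) + 3 CO₃²⁻(aq)
Ksp = [La³⁺]^2[CO₃²⁻]^3 = [La³⁺]^2(5.03×10⁻²)^3
[La³⁺]^2 = 9.89×10⁻³⁴ / (5.03×10⁻²)^3 = 7.77×10⁻³⁰
[La³⁺] = 2.79×10⁻¹⁵ M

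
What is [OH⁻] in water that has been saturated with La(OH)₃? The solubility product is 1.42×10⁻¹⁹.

2.55×10⁻⁵ M

La(OH)₃(s) ⇌ La³⁺(aq) + 3 OH⁻(aq)
Call the molar solubility s, so that [La³⁺] = s and [OH⁻] = 3s.
Ksp = [La³⁺][OH⁻]^3 = s · (3s)^3 = 27s^4 = 1.42×10⁻¹⁹
s = 8.52×10⁻⁶ mol L⁻¹
[OH⁻] = 3s = 2.55×10⁻⁵ mol L⁻¹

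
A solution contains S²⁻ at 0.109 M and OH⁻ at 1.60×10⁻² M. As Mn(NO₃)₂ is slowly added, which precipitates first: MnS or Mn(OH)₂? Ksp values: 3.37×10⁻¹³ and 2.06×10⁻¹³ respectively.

Precipitation begins when Q = Ksp.
For MnS: [Mn²⁺] = (Ksp/[S²⁻]) = 3.09×10⁻¹² M
For Mn(OH)₂: [Mn²⁺] = (Ksp/[OH⁻]^2) = 8.05×10⁻¹⁰ M
Since MnS needs less Mn²⁺ to reach saturation, it precipitates first.

MnS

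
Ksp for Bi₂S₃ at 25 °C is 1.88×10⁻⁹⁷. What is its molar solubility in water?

1.77×10⁻²⁰ M

Bi₂S₃(s) ⇌ 2 Bi³⁺(aq) + 3 S²⁻(aq)
For each mole of Bi₂S₃ that dissolves per liter, [Bi³⁺] = 2s and [S²⁻] = 3s; let s denote this solubility.
Ksp = [Bi³⁺]^2[S²⁻]^3 = (2s)^2 · (3s)^3 = 108s^5
108s^5 = 1.88×10⁻⁹⁷  ⇒  s^5 = 1.74×10⁻⁹⁹
s = 1.77×10⁻²⁰ M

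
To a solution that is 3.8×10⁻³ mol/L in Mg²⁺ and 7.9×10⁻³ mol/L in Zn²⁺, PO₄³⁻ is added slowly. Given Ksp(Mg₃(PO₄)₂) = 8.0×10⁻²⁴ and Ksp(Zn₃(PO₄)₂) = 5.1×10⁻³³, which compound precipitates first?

Zn₃(PO₄)₂

A salt starts to precipitate once the ion product Q reaches its Ksp.
For Mg₃(PO₄)₂: [PO₄³⁻] = (Ksp/[Mg²⁺]^3)^(1/2) = 1.2×10⁻⁸ mol/L
For Zn₃(PO₄)₂: [PO₄³⁻] = (Ksp/[Zn²⁺]^3)^(1/2) = 1.0×10⁻¹³ mol/L
Since Zn₃(PO₄)₂ needs less PO₄³⁻ to reach saturation, it precipitates first.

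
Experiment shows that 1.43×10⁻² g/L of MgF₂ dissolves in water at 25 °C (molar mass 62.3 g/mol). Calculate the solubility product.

s = (1.43×10⁻² g L⁻¹)/(62.3 g mol⁻¹) = 2.2953×10⁻⁴ M
MgF₂(s) ⇌ Mg²⁺(aq) + 2 F⁻(aq)
Call the molar solubility s, so that [Mg²⁺] = s and [F⁻] = 2s.
Ksp = [Mg²⁺][F⁻]^2 = s · (2s)^2 = 4s^3
Ksp = 4 × (2.2953×10⁻⁴)^3 = 4.84×10⁻¹¹

Ksp = 4.84×10⁻¹¹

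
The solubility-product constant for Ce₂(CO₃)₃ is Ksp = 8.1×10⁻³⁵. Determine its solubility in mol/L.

Ce₂(CO₃)₃(s) ⇌ 2 Ce³⁺(aq) + 3 CO₃²⁻(aq)
With molar solubility s: [Ce³⁺] = 2s, [CO₃²⁻] = 3s.
Ksp = [Ce³⁺]^2[CO₃²⁻]^3 = (2s)^2 · (3s)^3 = 108s^5
108s^5 = 8.1×10⁻³⁵  ⇒  s^5 = 7.5×10⁻³⁷
s = 6.0×10⁻⁸ mol L⁻¹

6.0×10⁻⁸ M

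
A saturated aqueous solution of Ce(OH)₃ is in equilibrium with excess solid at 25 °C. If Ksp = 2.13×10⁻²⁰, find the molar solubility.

5.30×10⁻⁶ M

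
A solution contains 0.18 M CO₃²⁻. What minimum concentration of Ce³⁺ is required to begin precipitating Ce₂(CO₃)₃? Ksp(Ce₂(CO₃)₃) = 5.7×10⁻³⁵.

Precipitation begins when Q = Ksp.
Ce₂(CO₃)₃(s) ⇌ 2 Ce³⁺(aq) + 3 CO₃²⁻(aq)
Ksp = [Ce³⁺]^2[CO₃²⁻]^3 = [Ce³⁺]^2(0.18)^3
[Ce³⁺]^2 = 5.7×10⁻³⁵ / (0.18)^3 = 9.8×10⁻³³
[Ce³⁺] = 9.9×10⁻¹⁷ M

9.9×10⁻¹⁷ M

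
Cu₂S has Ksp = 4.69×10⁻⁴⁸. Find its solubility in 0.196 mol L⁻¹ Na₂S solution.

Cu₂S(s) ⇌ 2 Cu⁺(aq) + S²⁻(aq)
S²⁻ is already present at 0.196 mol L⁻¹. If s mol/L of Cu₂S dissolves, [Cu⁺] = 2s while [S²⁻] ≈ 0.196 mol L⁻¹.
Ksp = [Cu⁺]^2[S²⁻] = (2s)^2(0.196)
(2s)^2 = 4.69×10⁻⁴⁸ / (0.196) = 2.39×10⁻⁴⁷
s = 2.45×10⁻²⁴ mol L⁻¹

2.45×10⁻²⁴ M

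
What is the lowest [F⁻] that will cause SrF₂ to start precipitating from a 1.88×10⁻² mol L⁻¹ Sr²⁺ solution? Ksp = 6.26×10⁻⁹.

5.77×10⁻⁴ M

The threshold for precipitation is Q = Ksp.
SrF₂(s) ⇌ Sr²⁺(aq) + 2 F⁻(aq)
Ksp = [Sr²⁺][F⁻]^2 = [F⁻]^2(1.88×10⁻²)
[F⁻]^2 = 6.26×10⁻⁹ / (1.88×10⁻²) = 3.33×10⁻⁷
[F⁻] = 5.77×10⁻⁴ mol L⁻¹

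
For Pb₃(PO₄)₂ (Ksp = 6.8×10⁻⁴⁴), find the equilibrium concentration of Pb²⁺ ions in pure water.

Pb₃(PO₄)₂(s) ⇌ 3 Pb²⁺(aq) + 2 PO₄³⁻(aq)
Let s be the molar solubility. Then [Pb²⁺] = 3s and [PO₄³⁻] = 2s.
Ksp = [Pb²⁺]^3[PO₄³⁻]^2 = (3s)^3 · (2s)^2 = 108s^5 = 6.8×10⁻⁴⁴
s = 9.1×10⁻¹⁰ M
[Pb²⁺] = 3s = 2.7×10⁻⁹ M

2.7×10⁻⁹ M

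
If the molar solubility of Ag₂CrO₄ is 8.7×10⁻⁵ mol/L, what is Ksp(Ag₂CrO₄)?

Ksp = 2.6×10⁻¹²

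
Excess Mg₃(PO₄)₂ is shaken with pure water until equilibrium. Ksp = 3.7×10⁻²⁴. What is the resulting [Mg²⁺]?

2.4×10⁻⁵ M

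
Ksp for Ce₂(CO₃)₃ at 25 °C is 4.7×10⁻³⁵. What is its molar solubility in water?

5.3×10⁻⁸ M

Ce₂(CO₃)₃(s) ⇌ 2 Ce³⁺(aq) + 3 CO₃²⁻(aq)
Call the molar solubility s, so that [Ce³⁺] = 2s and [CO₃²⁻] = 3s.
Ksp = [Ce³⁺]^2[CO₃²⁻]^3 = (2s)^2 · (3s)^3 = 108s^5
108s^5 = 4.7×10⁻³⁵  ⇒  s^5 = 4.4×10⁻³⁷
Taking the 5th root, s = 5.3×10⁻⁸ M.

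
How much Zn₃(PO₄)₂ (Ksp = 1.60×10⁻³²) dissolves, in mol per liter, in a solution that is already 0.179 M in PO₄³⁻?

2.64×10⁻¹¹ M

Zn₃(PO₄)₂(s) ⇌ 3 Zn²⁺(aq) + 2 PO₄³⁻(aq)
Let s be the solubility of Zn₃(PO₄)₂ here. The common ion gives [PO₄³⁻] ≈ 0.179 M, and [Zn²⁺] = 3s.
Ksp = [Zn²⁺]^3[PO₄³⁻]^2 = (3s)^3(0.179)^2
(3s)^3 = 1.60×10⁻³² / (0.179)^2 = 4.99×10⁻³¹
s = 2.64×10⁻¹¹ M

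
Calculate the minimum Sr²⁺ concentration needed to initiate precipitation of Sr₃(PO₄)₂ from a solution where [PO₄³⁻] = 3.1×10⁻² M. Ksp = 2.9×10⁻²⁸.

Precipitation begins when Q = Ksp.
Sr₃(PO₄)₂(s) ⇌ 3 Sr²⁺(aq) + 2 PO₄³⁻(aq)
Ksp = [Sr²⁺]^3[PO₄³⁻]^2 = [Sr²⁺]^3(3.1×10⁻²)^2
[Sr²⁺]^3 = 2.9×10⁻²⁸ / (3.1×10⁻²)^2 = 3.0×10⁻²⁵
[Sr²⁺] = 6.7×10⁻⁹ M

6.7×10⁻⁹ M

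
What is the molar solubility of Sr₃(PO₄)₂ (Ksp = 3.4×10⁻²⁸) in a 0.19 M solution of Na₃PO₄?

7.0×10⁻¹⁰ M

Sr₃(PO₄)₂(s) ⇌ 3 Sr²⁺(aq) + 2 PO₄³⁻(aq)
With PO₄³⁻ already at 0.19 M and s small, take [PO₄³⁻] ≈ 0.19 M and [Sr²⁺] = 3s.
Ksp = [Sr²⁺]^3[PO₄³⁻]^2 = (3s)^3(0.19)^2
(3s)^3 = 3.4×10⁻²⁸ / (0.19)^2 = 9.4×10⁻²⁷
s = 7.0×10⁻¹⁰ M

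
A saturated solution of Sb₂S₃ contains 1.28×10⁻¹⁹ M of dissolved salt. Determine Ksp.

Ksp = 3.71×10⁻⁹³

Sb₂S₃(s) ⇌ 2 Sb³⁺(aq) + 3 S²⁻(aq)
For each mole of Sb₂S₃ that dissolves per liter, [Sb³⁺] = 2s and [S²⁻] = 3s; let s denote this solubility.
Ksp = [Sb³⁺]^2[S²⁻]^3 = (2s)^2 · (3s)^3 = 108s^5
Ksp = 108 × (1.28×10⁻¹⁹)^5 = 3.71×10⁻⁹³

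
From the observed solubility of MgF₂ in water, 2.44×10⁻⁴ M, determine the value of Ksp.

Ksp = 5.81×10⁻¹¹

MgF₂(s) ⇌ Mg²⁺(aq) + 2 F⁻(aq)
For each mole of MgF₂ that dissolves per liter, [Mg²⁺] = s and [F⁻] = 2s; let s denote this solubility.
Ksp = [Mg²⁺][F⁻]^2 = s · (2s)^2 = 4s^3
Ksp = 4 × (2.44×10⁻⁴)^3 = 5.81×10⁻¹¹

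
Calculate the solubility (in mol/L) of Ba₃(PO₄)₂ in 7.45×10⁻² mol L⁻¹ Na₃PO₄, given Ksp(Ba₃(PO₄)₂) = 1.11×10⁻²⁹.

Ba₃(PO₄)₂(s) ⇌ 3 Ba²⁺(aq) + 2 PO₄³⁻(aq)
PO₄³⁻ is already present at 7.45×10⁻² mol L⁻¹. If s mol/L of Ba₃(PO₄)₂ dissolves, [Ba²⁺] = 3s while [PO₄³⁻] ≈ 7.45×10⁻² mol L⁻¹.
Ksp = [Ba²⁺]^3[PO₄³⁻]^2 = (3s)^3(7.45×10⁻²)^2
(3s)^3 = 1.11×10⁻²⁹ / (7.45×10⁻²)^2 = 2.00×10⁻²⁷
s = 4.20×10⁻¹⁰ mol L⁻¹

4.20×10⁻¹⁰ M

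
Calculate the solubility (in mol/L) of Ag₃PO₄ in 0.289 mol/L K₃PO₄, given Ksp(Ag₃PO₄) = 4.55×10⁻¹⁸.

Ag₃PO₄(s) ⇌ 3 Ag⁺(aq) + PO₄³⁻(aq)
The solution already contains PO₄³⁻ at 0.289 mol/L. Let s be the molar solubility of Ag₃PO₄.
[PO₄³⁻] ≈ 0.289 mol/L (common ion dominates); [Ag⁺] = 3s.
Ksp = [Ag⁺]^3[PO₄³⁻] = (3s)^3(0.289)
(3s)^3 = 4.55×10⁻¹⁸ / (0.289) = 1.57×10⁻¹⁷
s = 8.35×10⁻⁷ mol/L

8.35×10⁻⁷ M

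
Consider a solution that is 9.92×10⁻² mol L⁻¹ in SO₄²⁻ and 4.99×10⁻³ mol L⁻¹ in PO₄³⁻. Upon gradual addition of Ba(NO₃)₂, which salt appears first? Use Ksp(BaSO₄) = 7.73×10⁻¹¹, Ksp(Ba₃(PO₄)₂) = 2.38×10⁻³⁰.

A salt starts to precipitate once the ion product Q reaches its Ksp.
For BaSO₄: [Ba²⁺] = (Ksp/[SO₄²⁻]) = 7.79×10⁻¹⁰ mol L⁻¹
For Ba₃(PO₄)₂: [Ba²⁺] = (Ksp/[PO₄³⁻]^2)^(1/3) = 4.57×10⁻⁹ mol L⁻¹
BaSO₄ requires the lower [Ba²⁺], so it precipitates first.

BaSO₄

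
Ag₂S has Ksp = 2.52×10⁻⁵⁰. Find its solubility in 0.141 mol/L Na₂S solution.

Ag₂S(s) ⇌ 2 Ag⁺(aq) + S²⁻(aq)
S²⁻ is already present at 0.141 mol/L. If s mol/L of Ag₂S dissolves, [Ag⁺] = 2s while [S²⁻] ≈ 0.141 mol/L.
Ksp = [Ag⁺]^2[S²⁻] = (2s)^2(0.141)
(2s)^2 = 2.52×10⁻⁵⁰ / (0.141) = 1.79×10⁻⁴⁹
s = 2.11×10⁻²⁵ mol/L

2.11×10⁻²⁵ M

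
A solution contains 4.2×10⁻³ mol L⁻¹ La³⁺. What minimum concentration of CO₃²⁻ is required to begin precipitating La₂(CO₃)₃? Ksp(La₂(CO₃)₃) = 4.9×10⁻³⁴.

3.0×10⁻¹⁰ M

Precipitation begins when Q = Ksp.
La₂(CO₃)₃(s) ⇌ 2 La³⁺(aq) + 3 CO₃²⁻(aq)
Ksp = [La³⁺]^2[CO₃²⁻]^3 = [CO₃²⁻]^3(4.2×10⁻³)^2
[CO₃²⁻]^3 = 4.9×10⁻³⁴ / (4.2×10⁻³)^2 = 2.8×10⁻²⁹
[CO₃²⁻] = 3.0×10⁻¹⁰ mol L⁻¹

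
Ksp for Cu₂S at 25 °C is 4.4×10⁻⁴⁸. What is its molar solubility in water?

Cu₂S(s) ⇌ 2 Cu⁺(aq) + S²⁻(aq)
If s mol/L of Cu₂S dissolves, [Cu⁺] = 2s and [S²⁻] = s.
Ksp = [Cu⁺]^2[S²⁻] = (2s)^2 · s = 4s^3
4s^3 = 4.4×10⁻⁴⁸  ⇒  s^3 = 1.1×10⁻⁴⁸
s = 1.0×10⁻¹⁶ mol/L

1.0×10⁻¹⁶ M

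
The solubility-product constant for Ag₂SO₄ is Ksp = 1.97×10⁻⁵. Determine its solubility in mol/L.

Ag₂SO₄(s) ⇌ 2 Ag⁺(aq) + SO₄²⁻(aq)
Let s be the molar solubility. Then [Ag⁺] = 2s and [SO₄²⁻] = s.
Ksp = [Ag⁺]^2[SO₄²⁻] = (2s)^2 · s = 4s^3
4s^3 = 1.97×10⁻⁵  ⇒  s^3 = 4.93×10⁻⁶
Taking the 3rd root, s = 1.70×10⁻² mol L⁻¹.

1.70×10⁻² M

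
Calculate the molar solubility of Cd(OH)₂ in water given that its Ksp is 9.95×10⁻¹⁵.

1.35×10⁻⁵ M

Cd(OH)₂(s) ⇌ Cd²⁺(aq) + 2 OH⁻(aq)
For each mole of Cd(OH)₂ that dissolves per liter, [Cd²⁺] = s and [OH⁻] = 2s; let s denote this solubility.
Ksp = [Cd²⁺][OH⁻]^2 = s · (2s)^2 = 4s^3
4s^3 = 9.95×10⁻¹⁵  ⇒  s^3 = 2.49×10⁻¹⁵
s = (2.49×10⁻¹⁵)^(1/3) = 1.35×10⁻⁵ mol/L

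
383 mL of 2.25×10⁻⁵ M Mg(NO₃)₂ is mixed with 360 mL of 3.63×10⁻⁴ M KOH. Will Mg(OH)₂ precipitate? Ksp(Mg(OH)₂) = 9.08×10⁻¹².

No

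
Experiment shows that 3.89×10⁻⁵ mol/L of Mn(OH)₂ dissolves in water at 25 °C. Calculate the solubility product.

Ksp = 2.35×10⁻¹³

Mn(OH)₂(s) ⇌ Mn²⁺(aq) + 2 OH⁻(aq)
Call the molar solubility s, so that [Mn²⁺] = s and [OH⁻] = 2s.
Ksp = [Mn²⁺][OH⁻]^2 = s · (2s)^2 = 4s^3
Ksp = 4 × (3.89×10⁻⁵)^3 = 2.35×10⁻¹³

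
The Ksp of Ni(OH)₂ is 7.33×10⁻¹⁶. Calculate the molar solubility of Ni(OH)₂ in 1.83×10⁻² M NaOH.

Ni(OH)₂(s) ⇌ Ni²⁺(aq) + 2 OH⁻(aq)
The solution already contains OH⁻ at 1.83×10⁻² M. Let s be the molar solubility of Ni(OH)₂.
[OH⁻] ≈ 1.83×10⁻² M (common ion dominates); [Ni²⁺] = s.
Ksp = [Ni²⁺][OH⁻]^2 = s(1.83×10⁻²)^2
s = 7.33×10⁻¹⁶ / (1.83×10⁻²)^2 = 2.19×10⁻¹²
s = 2.19×10⁻¹² M

2.19×10⁻¹² M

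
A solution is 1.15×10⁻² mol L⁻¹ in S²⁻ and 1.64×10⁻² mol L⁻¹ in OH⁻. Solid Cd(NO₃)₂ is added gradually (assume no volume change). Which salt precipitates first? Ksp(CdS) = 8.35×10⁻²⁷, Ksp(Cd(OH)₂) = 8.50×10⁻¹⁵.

A salt starts to precipitate once the ion product Q reaches its Ksp.
For CdS: [Cd²⁺] = (Ksp/[S²⁻]) = 7.26×10⁻²⁵ mol L⁻¹
For Cd(OH)₂: [Cd²⁺] = (Ksp/[OH⁻]^2) = 3.16×10⁻¹¹ mol L⁻¹
Since CdS needs less Cd²⁺ to reach saturation, it precipitates first.

CdS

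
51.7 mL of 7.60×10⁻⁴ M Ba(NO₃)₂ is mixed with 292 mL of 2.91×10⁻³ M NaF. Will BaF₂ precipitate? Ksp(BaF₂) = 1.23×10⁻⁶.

After mixing, V = 51.7 mL + 292 mL = 343.7 mL.
[Ba²⁺] = (7.60×10⁻⁴)(51.7)/343.7 = 1.14×10⁻⁴ M
[F⁻] = (2.91×10⁻³)(292)/343.7 = 2.47×10⁻³ M
Q = [Ba²⁺][F⁻]^2 = 6.99×10⁻¹⁰
Since Q (6.99×10⁻¹⁰) is less than Ksp (1.23×10⁻⁶), no BaF₂ precipitates.

No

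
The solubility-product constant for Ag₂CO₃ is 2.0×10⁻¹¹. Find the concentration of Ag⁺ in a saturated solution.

Ag₂CO₃(s) ⇌ 2 Ag⁺(aq) + CO₃²⁻(aq)
Call the molar solubility s, so that [Ag⁺] = 2s and [CO₃²⁻] = s.
Ksp = [Ag⁺]^2[CO₃²⁻] = (2s)^2 · s = 4s^3 = 2.0×10⁻¹¹
s = 1.7×10⁻⁴ M
[Ag⁺] = 2s = 3.4×10⁻⁴ M

3.4×10⁻⁴ M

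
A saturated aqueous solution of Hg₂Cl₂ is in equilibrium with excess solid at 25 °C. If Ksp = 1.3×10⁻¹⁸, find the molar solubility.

Hg₂Cl₂(s) ⇌ Hg₂²⁺(aq) + 2 Cl⁻(aq)
Call the molar solubility s, so that [Hg₂²⁺] = s and [Cl⁻] = 2s.
Ksp = [Hg₂²⁺][Cl⁻]^2 = s · (2s)^2 = 4s^3
4s^3 = 1.3×10⁻¹⁸  ⇒  s^3 = 3.3×10⁻¹⁹
s = (3.3×10⁻¹⁹)^(1/3) = 6.9×10⁻⁷ mol L⁻¹

6.9×10⁻⁷ M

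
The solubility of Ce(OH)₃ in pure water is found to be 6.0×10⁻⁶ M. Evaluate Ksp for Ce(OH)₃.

Ksp = 3.5×10⁻²⁰

Ce(OH)₃(s) ⇌ Ce³⁺(aq) + 3 OH⁻(aq)
If s mol/L of Ce(OH)₃ dissolves, [Ce³⁺] = s and [OH⁻] = 3s.
Ksp = [Ce³⁺][OH⁻]^3 = s · (3s)^3 = 27s^4
Ksp = 27 × (6.0×10⁻⁶)^4 = 3.5×10⁻²⁰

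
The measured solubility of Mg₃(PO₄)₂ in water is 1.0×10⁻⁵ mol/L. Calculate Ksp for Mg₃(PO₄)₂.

Ksp = 1.1×10⁻²³

Mg₃(PO₄)₂(s) ⇌ 3 Mg²⁺(aq) + 2 PO₄³⁻(aq)
Let s be the molar solubility. Then [Mg²⁺] = 3s and [PO₄³⁻] = 2s.
Ksp = [Mg²⁺]^3[PO₄³⁻]^2 = (3s)^3 · (2s)^2 = 108s^5
Ksp = 108 × (1.0×10⁻⁵)^5 = 1.1×10⁻²³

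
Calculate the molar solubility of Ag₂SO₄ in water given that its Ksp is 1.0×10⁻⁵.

Ag₂SO₄(s) ⇌ 2 Ag⁺(aq) + SO₄²⁻(aq)
With molar solubility s: [Ag⁺] = 2s, [SO₄²⁻] = s.
Ksp = [Ag⁺]^2[SO₄²⁻] = (2s)^2 · s = 4s^3
4s^3 = 1.0×10⁻⁵  ⇒  s^3 = 2.5×10⁻⁶
s = 1.4×10⁻² mol L⁻¹

1.4×10⁻² M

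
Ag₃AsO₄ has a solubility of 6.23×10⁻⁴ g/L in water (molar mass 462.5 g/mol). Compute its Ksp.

Ksp = 8.89×10⁻²³

Molar solubility s = (6.23×10⁻⁴ g/L) / (462.5 g/mol) = 1.3470×10⁻⁶ mol/L
Ag₃AsO₄(s) ⇌ 3 Ag⁺(aq) + AsO₄³⁻(aq)
Call the molar solubility s, so that [Ag⁺] = 3s and [AsO₄³⁻] = s.
Ksp = [Ag⁺]^3[AsO₄³⁻] = (3s)^3 · s = 27s^4
Ksp = 27 × (1.3470×10⁻⁶)^4 = 8.89×10⁻²³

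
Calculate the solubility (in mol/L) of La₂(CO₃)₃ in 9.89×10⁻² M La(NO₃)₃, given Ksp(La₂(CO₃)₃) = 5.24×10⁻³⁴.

1.26×10⁻¹¹ M

La₂(CO₃)₃(s) ⇌ 2 La³⁺(aq) + 3 CO₃²⁻(aq)
La³⁺ is already present at 9.89×10⁻² M. If s mol/L of La₂(CO₃)₃ dissolves, [CO₃²⁻] = 3s while [La³⁺] ≈ 9.89×10⁻² M.
Ksp = [La³⁺]^2[CO₃²⁻]^3 = (9.89×10⁻²)^2(3s)^3
(3s)^3 = 5.24×10⁻³⁴ / (9.89×10⁻²)^2 = 5.36×10⁻³²
s = 1.26×10⁻¹¹ M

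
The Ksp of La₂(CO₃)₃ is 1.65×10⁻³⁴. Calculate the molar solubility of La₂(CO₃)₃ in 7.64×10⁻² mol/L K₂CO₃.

3.04×10⁻¹⁶ M

La₂(CO₃)₃(s) ⇌ 2 La³⁺(aq) + 3 CO₃²⁻(aq)
The solution already contains CO₃²⁻ at 7.64×10⁻² mol/L. Let s be the molar solubility of La₂(CO₃)₃.
[CO₃²⁻] ≈ 7.64×10⁻² mol/L (common ion dominates); [La³⁺] = 2s.
Ksp = [La³⁺]^2[CO₃²⁻]^3 = (2s)^2(7.64×10⁻²)^3
(2s)^2 = 1.65×10⁻³⁴ / (7.64×10⁻²)^3 = 3.70×10⁻³¹
s = 3.04×10⁻¹⁶ mol/L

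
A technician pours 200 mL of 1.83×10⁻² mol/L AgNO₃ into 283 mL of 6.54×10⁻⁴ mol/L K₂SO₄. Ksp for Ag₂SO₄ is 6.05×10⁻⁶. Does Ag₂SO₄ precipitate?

No

Total volume after mixing = 200 + 283 = 483 mL.
[Ag⁺] = (1.83×10⁻²)(200)/483 = 7.58×10⁻³ mol/L
[SO₄²⁻] = (6.54×10⁻⁴)(283)/483 = 3.83×10⁻⁴ mol/L
Q = [Ag⁺]^2[SO₄²⁻] = 2.20×10⁻⁸
Q < Ksp (2.20×10⁻⁸ vs 6.05×10⁻⁶); the solution remains unsaturated and no precipitate forms.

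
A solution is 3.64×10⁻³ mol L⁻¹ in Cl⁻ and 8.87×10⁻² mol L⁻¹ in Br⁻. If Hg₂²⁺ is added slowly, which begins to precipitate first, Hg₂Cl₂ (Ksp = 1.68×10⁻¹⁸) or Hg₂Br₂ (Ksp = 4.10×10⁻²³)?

Hg₂Br₂

The threshold for precipitation is Q = Ksp.
For Hg₂Cl₂: [Hg₂²⁺] = (Ksp/[Cl⁻]^2) = 1.27×10⁻¹³ mol L⁻¹
For Hg₂Br₂: [Hg₂²⁺] = (Ksp/[Br⁻]^2) = 5.21×10⁻²¹ mol L⁻¹
The smaller threshold [Hg₂²⁺] is reached first, so Hg₂Br₂ precipitates first.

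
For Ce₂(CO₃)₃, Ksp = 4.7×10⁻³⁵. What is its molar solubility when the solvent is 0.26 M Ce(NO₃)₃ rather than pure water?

3.0×10⁻¹² M

Ce₂(CO₃)₃(s) ⇌ 2 Ce³⁺(aq) + 3 CO₃²⁻(aq)
With Ce³⁺ already at 0.26 M and s small, take [Ce³⁺] ≈ 0.26 M and [CO₃²⁻] = 3s.
Ksp = [Ce³⁺]^2[CO₃²⁻]^3 = (0.26)^2(3s)^3
(3s)^3 = 4.7×10⁻³⁵ / (0.26)^2 = 7.0×10⁻³⁴
s = 3.0×10⁻¹² M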